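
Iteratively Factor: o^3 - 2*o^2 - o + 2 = (o - 2)*(o^2 - 1) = (o - 2)*(o + 1)*(o - 1)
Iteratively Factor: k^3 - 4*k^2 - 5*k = (k + 1)*(k^2 - 5*k) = k*(k + 1)*(k - 5)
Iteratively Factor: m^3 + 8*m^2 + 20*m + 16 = (m + 4)*(m^2 + 4*m + 4) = (m + 2)*(m + 4)*(m + 2)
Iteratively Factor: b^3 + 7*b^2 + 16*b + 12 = (b + 2)*(b^2 + 5*b + 6) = (b + 2)^2*(b + 3)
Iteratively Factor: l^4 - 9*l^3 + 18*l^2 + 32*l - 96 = (l - 3)*(l^3 - 6*l^2 + 32) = (l - 4)*(l - 3)*(l^2 - 2*l - 8) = (l - 4)^2*(l - 3)*(l + 2)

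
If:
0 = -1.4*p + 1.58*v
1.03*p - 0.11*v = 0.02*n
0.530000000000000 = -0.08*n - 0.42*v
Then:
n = -6.02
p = -0.13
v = -0.11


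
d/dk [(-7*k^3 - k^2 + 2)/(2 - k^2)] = 7*k^2*(k^2 - 6)/(k^4 - 4*k^2 + 4)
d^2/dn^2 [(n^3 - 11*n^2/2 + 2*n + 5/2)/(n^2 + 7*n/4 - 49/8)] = 72*(296*n^3 - 1788*n^2 + 2310*n - 2303)/(512*n^6 + 2688*n^5 - 4704*n^4 - 30184*n^3 + 28812*n^2 + 100842*n - 117649)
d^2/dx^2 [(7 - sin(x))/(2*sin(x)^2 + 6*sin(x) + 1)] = (4*sin(x)^5 - 124*sin(x)^4 - 272*sin(x)^3 - 34*sin(x)^2 + 559*sin(x) + 488)/(6*sin(x) - cos(2*x) + 2)^3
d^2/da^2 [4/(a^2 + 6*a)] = 8*(-a*(a + 6) + 4*(a + 3)^2)/(a^3*(a + 6)^3)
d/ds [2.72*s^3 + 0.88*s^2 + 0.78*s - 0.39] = 8.16*s^2 + 1.76*s + 0.78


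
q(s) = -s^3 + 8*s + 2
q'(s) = 8 - 3*s^2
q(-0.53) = -2.09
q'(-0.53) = 7.16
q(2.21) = 8.89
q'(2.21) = -6.65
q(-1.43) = -6.52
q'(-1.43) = 1.87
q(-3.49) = 16.59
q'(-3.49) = -28.54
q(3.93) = -27.26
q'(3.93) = -38.33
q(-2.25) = -4.61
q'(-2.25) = -7.19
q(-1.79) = -6.58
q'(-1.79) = -1.61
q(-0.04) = 1.68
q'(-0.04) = 8.00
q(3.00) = -1.00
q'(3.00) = -19.00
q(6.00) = -166.00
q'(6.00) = -100.00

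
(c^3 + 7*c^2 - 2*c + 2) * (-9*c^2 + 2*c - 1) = -9*c^5 - 61*c^4 + 31*c^3 - 29*c^2 + 6*c - 2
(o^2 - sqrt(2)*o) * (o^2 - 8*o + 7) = o^4 - 8*o^3 - sqrt(2)*o^3 + 7*o^2 + 8*sqrt(2)*o^2 - 7*sqrt(2)*o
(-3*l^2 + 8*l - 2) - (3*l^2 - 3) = -6*l^2 + 8*l + 1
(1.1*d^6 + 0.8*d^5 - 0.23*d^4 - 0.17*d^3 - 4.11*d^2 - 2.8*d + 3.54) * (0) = 0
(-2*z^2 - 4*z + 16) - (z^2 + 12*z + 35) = -3*z^2 - 16*z - 19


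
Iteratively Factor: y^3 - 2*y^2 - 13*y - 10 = (y - 5)*(y^2 + 3*y + 2) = (y - 5)*(y + 1)*(y + 2)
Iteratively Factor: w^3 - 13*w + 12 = (w - 1)*(w^2 + w - 12) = (w - 1)*(w + 4)*(w - 3)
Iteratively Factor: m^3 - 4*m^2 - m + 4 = (m - 4)*(m^2 - 1) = (m - 4)*(m - 1)*(m + 1)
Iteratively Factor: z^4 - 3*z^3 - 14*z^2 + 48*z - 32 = (z - 4)*(z^3 + z^2 - 10*z + 8) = (z - 4)*(z + 4)*(z^2 - 3*z + 2) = (z - 4)*(z - 1)*(z + 4)*(z - 2)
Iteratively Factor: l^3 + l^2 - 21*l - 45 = (l + 3)*(l^2 - 2*l - 15) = (l - 5)*(l + 3)*(l + 3)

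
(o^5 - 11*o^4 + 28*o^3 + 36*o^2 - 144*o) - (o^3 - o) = o^5 - 11*o^4 + 27*o^3 + 36*o^2 - 143*o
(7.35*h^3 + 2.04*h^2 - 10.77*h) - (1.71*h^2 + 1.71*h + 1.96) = 7.35*h^3 + 0.33*h^2 - 12.48*h - 1.96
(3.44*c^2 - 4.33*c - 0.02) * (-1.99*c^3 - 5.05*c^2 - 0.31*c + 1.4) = -6.8456*c^5 - 8.7553*c^4 + 20.8399*c^3 + 6.2593*c^2 - 6.0558*c - 0.028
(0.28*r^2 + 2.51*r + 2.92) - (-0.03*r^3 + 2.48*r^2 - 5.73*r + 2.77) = 0.03*r^3 - 2.2*r^2 + 8.24*r + 0.15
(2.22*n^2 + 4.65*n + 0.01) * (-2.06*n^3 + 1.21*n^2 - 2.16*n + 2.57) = -4.5732*n^5 - 6.8928*n^4 + 0.8107*n^3 - 4.3265*n^2 + 11.9289*n + 0.0257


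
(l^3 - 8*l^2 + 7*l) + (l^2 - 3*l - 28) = l^3 - 7*l^2 + 4*l - 28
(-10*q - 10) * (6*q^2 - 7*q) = -60*q^3 + 10*q^2 + 70*q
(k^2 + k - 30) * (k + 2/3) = k^3 + 5*k^2/3 - 88*k/3 - 20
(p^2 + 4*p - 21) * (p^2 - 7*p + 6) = p^4 - 3*p^3 - 43*p^2 + 171*p - 126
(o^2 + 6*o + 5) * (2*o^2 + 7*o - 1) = 2*o^4 + 19*o^3 + 51*o^2 + 29*o - 5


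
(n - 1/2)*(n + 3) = n^2 + 5*n/2 - 3/2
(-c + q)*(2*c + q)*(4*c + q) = -8*c^3 + 2*c^2*q + 5*c*q^2 + q^3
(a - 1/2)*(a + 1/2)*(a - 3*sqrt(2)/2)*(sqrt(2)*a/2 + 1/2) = sqrt(2)*a^4/2 - a^3 - 7*sqrt(2)*a^2/8 + a/4 + 3*sqrt(2)/16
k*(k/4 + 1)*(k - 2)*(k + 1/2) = k^4/4 + 5*k^3/8 - 7*k^2/4 - k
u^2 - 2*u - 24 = (u - 6)*(u + 4)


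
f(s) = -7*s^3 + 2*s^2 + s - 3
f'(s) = -21*s^2 + 4*s + 1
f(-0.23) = -3.04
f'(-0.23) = -1.03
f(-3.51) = 320.84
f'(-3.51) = -271.76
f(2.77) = -133.66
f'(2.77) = -149.05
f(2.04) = -52.06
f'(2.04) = -78.23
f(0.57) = -3.08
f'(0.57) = -3.54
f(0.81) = -4.60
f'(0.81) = -9.54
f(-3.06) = 213.24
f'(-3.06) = -207.88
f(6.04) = -1466.44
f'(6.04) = -740.95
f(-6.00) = 1575.00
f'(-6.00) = -779.00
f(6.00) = -1437.00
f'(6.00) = -731.00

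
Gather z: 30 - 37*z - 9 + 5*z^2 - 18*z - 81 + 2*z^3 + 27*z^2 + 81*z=2*z^3 + 32*z^2 + 26*z - 60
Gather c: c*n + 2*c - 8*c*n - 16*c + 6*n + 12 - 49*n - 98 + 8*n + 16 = c*(-7*n - 14) - 35*n - 70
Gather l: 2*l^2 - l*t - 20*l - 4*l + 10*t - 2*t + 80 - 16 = 2*l^2 + l*(-t - 24) + 8*t + 64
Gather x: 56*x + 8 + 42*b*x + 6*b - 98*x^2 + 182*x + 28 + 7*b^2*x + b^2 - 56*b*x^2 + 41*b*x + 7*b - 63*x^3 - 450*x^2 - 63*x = b^2 + 13*b - 63*x^3 + x^2*(-56*b - 548) + x*(7*b^2 + 83*b + 175) + 36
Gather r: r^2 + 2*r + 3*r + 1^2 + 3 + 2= r^2 + 5*r + 6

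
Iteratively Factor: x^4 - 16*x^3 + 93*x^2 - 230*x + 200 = (x - 5)*(x^3 - 11*x^2 + 38*x - 40) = (x - 5)^2*(x^2 - 6*x + 8) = (x - 5)^2*(x - 2)*(x - 4)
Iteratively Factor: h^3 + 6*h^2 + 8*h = (h)*(h^2 + 6*h + 8) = h*(h + 4)*(h + 2)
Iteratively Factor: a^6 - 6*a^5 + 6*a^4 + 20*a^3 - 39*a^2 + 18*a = (a - 1)*(a^5 - 5*a^4 + a^3 + 21*a^2 - 18*a) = (a - 3)*(a - 1)*(a^4 - 2*a^3 - 5*a^2 + 6*a) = (a - 3)*(a - 1)^2*(a^3 - a^2 - 6*a) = (a - 3)*(a - 1)^2*(a + 2)*(a^2 - 3*a) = (a - 3)^2*(a - 1)^2*(a + 2)*(a)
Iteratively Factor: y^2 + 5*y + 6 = (y + 3)*(y + 2)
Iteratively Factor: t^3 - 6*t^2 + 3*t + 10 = (t + 1)*(t^2 - 7*t + 10) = (t - 5)*(t + 1)*(t - 2)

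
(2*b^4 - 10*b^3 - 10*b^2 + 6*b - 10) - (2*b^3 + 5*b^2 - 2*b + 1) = 2*b^4 - 12*b^3 - 15*b^2 + 8*b - 11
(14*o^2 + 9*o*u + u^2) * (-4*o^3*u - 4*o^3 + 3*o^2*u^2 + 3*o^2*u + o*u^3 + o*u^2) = -56*o^5*u - 56*o^5 + 6*o^4*u^2 + 6*o^4*u + 37*o^3*u^3 + 37*o^3*u^2 + 12*o^2*u^4 + 12*o^2*u^3 + o*u^5 + o*u^4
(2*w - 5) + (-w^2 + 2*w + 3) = -w^2 + 4*w - 2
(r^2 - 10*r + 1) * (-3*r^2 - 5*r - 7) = -3*r^4 + 25*r^3 + 40*r^2 + 65*r - 7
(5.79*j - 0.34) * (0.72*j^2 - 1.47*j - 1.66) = 4.1688*j^3 - 8.7561*j^2 - 9.1116*j + 0.5644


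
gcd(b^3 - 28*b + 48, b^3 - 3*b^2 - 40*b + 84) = b^2 + 4*b - 12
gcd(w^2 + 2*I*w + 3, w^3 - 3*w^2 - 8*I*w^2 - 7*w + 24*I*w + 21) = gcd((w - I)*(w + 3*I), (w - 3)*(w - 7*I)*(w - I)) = w - I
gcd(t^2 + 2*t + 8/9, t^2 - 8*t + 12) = 1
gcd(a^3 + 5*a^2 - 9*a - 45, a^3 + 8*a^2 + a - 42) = a + 3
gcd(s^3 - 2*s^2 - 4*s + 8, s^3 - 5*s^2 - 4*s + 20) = s^2 - 4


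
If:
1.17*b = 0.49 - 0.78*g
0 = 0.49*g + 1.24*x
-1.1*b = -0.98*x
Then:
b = -0.47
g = 1.33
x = -0.53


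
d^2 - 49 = (d - 7)*(d + 7)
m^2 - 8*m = m*(m - 8)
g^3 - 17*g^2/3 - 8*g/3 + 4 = (g - 6)*(g - 2/3)*(g + 1)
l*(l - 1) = l^2 - l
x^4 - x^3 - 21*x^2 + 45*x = x*(x - 3)^2*(x + 5)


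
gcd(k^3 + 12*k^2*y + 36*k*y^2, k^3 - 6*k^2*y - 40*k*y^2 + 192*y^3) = k + 6*y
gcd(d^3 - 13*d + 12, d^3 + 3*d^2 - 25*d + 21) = d^2 - 4*d + 3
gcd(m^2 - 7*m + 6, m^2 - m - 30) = m - 6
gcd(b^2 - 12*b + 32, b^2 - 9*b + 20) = b - 4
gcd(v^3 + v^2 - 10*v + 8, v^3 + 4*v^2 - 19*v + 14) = v^2 - 3*v + 2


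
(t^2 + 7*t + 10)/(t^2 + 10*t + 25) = (t + 2)/(t + 5)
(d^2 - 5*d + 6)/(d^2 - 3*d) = (d - 2)/d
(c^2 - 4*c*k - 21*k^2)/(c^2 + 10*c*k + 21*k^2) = (c - 7*k)/(c + 7*k)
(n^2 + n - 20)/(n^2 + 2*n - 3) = (n^2 + n - 20)/(n^2 + 2*n - 3)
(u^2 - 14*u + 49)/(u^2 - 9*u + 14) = (u - 7)/(u - 2)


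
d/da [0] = 0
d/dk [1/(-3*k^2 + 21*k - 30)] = (2*k - 7)/(3*(k^2 - 7*k + 10)^2)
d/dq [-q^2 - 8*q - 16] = -2*q - 8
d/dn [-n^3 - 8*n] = -3*n^2 - 8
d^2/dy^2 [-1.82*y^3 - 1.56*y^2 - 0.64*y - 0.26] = -10.92*y - 3.12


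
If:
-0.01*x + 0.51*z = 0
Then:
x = 51.0*z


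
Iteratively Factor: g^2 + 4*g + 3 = (g + 1)*(g + 3)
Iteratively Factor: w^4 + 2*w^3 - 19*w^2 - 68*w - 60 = (w + 2)*(w^3 - 19*w - 30) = (w - 5)*(w + 2)*(w^2 + 5*w + 6) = (w - 5)*(w + 2)^2*(w + 3)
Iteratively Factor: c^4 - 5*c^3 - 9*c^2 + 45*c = (c + 3)*(c^3 - 8*c^2 + 15*c) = c*(c + 3)*(c^2 - 8*c + 15) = c*(c - 5)*(c + 3)*(c - 3)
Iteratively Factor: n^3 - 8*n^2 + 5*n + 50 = (n - 5)*(n^2 - 3*n - 10) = (n - 5)^2*(n + 2)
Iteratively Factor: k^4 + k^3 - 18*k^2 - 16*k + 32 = (k + 4)*(k^3 - 3*k^2 - 6*k + 8) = (k - 4)*(k + 4)*(k^2 + k - 2) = (k - 4)*(k + 2)*(k + 4)*(k - 1)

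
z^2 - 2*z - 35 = (z - 7)*(z + 5)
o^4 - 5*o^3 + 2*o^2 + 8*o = o*(o - 4)*(o - 2)*(o + 1)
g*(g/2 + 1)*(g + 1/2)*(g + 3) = g^4/2 + 11*g^3/4 + 17*g^2/4 + 3*g/2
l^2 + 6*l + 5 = (l + 1)*(l + 5)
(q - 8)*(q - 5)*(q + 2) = q^3 - 11*q^2 + 14*q + 80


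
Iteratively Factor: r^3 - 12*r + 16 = (r - 2)*(r^2 + 2*r - 8) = (r - 2)^2*(r + 4)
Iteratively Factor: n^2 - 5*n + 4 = (n - 4)*(n - 1)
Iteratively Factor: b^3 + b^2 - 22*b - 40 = (b + 2)*(b^2 - b - 20) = (b + 2)*(b + 4)*(b - 5)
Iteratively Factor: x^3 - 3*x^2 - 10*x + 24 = (x - 2)*(x^2 - x - 12) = (x - 2)*(x + 3)*(x - 4)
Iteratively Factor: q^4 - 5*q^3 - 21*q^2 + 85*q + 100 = (q - 5)*(q^3 - 21*q - 20) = (q - 5)*(q + 4)*(q^2 - 4*q - 5) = (q - 5)^2*(q + 4)*(q + 1)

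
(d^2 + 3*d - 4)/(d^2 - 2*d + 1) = (d + 4)/(d - 1)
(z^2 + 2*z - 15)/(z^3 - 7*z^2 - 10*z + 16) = (z^2 + 2*z - 15)/(z^3 - 7*z^2 - 10*z + 16)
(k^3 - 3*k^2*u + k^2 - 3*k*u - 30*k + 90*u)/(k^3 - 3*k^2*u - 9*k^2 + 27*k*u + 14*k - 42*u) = (k^2 + k - 30)/(k^2 - 9*k + 14)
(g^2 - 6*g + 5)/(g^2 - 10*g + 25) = (g - 1)/(g - 5)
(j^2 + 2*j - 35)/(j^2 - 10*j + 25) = (j + 7)/(j - 5)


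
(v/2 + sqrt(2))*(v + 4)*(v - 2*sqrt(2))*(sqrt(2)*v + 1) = sqrt(2)*v^4/2 + v^3/2 + 2*sqrt(2)*v^3 - 4*sqrt(2)*v^2 + 2*v^2 - 16*sqrt(2)*v - 4*v - 16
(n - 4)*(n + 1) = n^2 - 3*n - 4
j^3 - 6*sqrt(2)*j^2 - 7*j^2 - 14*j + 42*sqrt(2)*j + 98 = (j - 7)*(j - 7*sqrt(2))*(j + sqrt(2))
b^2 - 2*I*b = b*(b - 2*I)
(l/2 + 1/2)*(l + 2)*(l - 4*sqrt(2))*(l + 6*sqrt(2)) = l^4/2 + sqrt(2)*l^3 + 3*l^3/2 - 23*l^2 + 3*sqrt(2)*l^2 - 72*l + 2*sqrt(2)*l - 48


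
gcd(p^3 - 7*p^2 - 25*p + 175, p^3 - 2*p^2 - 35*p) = p^2 - 2*p - 35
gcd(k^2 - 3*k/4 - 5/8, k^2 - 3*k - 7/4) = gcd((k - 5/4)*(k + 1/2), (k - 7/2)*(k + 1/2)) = k + 1/2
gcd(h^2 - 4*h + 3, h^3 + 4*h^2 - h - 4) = h - 1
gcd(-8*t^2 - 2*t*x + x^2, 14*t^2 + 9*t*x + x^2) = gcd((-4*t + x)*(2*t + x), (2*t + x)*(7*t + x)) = 2*t + x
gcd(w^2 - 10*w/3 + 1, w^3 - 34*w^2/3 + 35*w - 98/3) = 1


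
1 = 1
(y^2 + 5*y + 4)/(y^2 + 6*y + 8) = (y + 1)/(y + 2)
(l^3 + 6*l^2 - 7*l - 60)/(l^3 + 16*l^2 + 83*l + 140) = (l - 3)/(l + 7)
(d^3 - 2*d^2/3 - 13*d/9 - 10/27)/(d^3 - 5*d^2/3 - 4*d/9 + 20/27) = (3*d + 1)/(3*d - 2)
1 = 1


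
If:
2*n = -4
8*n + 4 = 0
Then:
No Solution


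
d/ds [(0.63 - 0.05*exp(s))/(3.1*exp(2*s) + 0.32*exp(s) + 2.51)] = (0.155*exp(2*s) - 3.906*exp(s) - 0.3271)*exp(s)/(9.61*exp(4*s) + 1.984*exp(3*s) + 15.6644*exp(2*s) + 1.6064*exp(s) + 6.3001)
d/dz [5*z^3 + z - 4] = 15*z^2 + 1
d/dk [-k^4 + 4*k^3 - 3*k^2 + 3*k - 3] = -4*k^3 + 12*k^2 - 6*k + 3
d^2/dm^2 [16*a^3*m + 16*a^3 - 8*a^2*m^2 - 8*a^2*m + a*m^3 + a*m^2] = 2*a*(-8*a + 3*m + 1)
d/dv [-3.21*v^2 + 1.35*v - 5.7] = 1.35 - 6.42*v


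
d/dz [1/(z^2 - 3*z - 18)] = (3 - 2*z)/(-z^2 + 3*z + 18)^2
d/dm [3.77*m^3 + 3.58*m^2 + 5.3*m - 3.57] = 11.31*m^2 + 7.16*m + 5.3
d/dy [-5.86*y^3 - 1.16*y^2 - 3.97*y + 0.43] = -17.58*y^2 - 2.32*y - 3.97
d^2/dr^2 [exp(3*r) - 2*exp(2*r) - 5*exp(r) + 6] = (9*exp(2*r) - 8*exp(r) - 5)*exp(r)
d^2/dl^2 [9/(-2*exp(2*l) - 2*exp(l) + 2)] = 9*(-2*(2*exp(l) + 1)^2*exp(l) + (4*exp(l) + 1)*(exp(2*l) + exp(l) - 1))*exp(l)/(2*(exp(2*l) + exp(l) - 1)^3)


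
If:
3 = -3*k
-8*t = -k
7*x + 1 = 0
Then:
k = -1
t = -1/8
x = -1/7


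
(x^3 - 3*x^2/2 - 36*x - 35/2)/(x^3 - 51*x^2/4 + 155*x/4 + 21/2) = 2*(2*x^2 + 11*x + 5)/(4*x^2 - 23*x - 6)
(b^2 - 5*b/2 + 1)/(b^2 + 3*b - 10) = (b - 1/2)/(b + 5)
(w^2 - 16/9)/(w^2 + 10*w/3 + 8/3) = (w - 4/3)/(w + 2)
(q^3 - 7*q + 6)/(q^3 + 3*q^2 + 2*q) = (q^3 - 7*q + 6)/(q*(q^2 + 3*q + 2))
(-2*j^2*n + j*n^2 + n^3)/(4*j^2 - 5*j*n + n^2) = n*(-2*j - n)/(4*j - n)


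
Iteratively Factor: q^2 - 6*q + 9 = (q - 3)*(q - 3)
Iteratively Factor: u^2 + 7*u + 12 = (u + 3)*(u + 4)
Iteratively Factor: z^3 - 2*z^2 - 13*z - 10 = (z - 5)*(z^2 + 3*z + 2) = (z - 5)*(z + 2)*(z + 1)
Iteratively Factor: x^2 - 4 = (x + 2)*(x - 2)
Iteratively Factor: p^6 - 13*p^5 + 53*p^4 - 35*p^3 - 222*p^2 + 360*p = (p)*(p^5 - 13*p^4 + 53*p^3 - 35*p^2 - 222*p + 360) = p*(p - 3)*(p^4 - 10*p^3 + 23*p^2 + 34*p - 120) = p*(p - 4)*(p - 3)*(p^3 - 6*p^2 - p + 30) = p*(p - 5)*(p - 4)*(p - 3)*(p^2 - p - 6) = p*(p - 5)*(p - 4)*(p - 3)*(p + 2)*(p - 3)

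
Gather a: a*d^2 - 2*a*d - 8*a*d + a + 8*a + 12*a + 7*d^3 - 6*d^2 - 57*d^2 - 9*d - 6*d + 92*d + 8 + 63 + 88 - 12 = a*(d^2 - 10*d + 21) + 7*d^3 - 63*d^2 + 77*d + 147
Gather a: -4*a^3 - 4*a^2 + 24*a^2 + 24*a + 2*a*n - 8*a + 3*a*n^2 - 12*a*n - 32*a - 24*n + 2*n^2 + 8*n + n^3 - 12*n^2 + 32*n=-4*a^3 + 20*a^2 + a*(3*n^2 - 10*n - 16) + n^3 - 10*n^2 + 16*n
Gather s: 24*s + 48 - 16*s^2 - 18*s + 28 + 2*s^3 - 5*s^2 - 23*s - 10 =2*s^3 - 21*s^2 - 17*s + 66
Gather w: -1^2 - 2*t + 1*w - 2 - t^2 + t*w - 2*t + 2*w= -t^2 - 4*t + w*(t + 3) - 3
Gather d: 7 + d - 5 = d + 2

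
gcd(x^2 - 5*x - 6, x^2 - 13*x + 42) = x - 6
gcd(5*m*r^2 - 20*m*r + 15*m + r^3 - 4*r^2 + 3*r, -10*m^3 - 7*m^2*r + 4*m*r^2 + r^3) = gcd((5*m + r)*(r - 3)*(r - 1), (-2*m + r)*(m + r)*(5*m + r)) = 5*m + r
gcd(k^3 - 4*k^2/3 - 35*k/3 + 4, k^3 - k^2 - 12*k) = k^2 - k - 12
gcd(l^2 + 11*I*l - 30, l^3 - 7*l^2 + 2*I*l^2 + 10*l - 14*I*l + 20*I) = 1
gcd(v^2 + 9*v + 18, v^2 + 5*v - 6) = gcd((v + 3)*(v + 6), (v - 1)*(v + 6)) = v + 6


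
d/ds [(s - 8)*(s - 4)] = 2*s - 12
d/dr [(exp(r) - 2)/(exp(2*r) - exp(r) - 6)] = (-(exp(r) - 2)*(2*exp(r) - 1) + exp(2*r) - exp(r) - 6)*exp(r)/(-exp(2*r) + exp(r) + 6)^2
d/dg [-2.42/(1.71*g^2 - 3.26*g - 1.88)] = (8.2764*g - 7.8892)/(-1.71*g^2 + 3.26*g + 1.88)^2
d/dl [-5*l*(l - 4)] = 20 - 10*l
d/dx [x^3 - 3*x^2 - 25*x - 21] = 3*x^2 - 6*x - 25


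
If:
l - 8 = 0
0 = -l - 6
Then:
No Solution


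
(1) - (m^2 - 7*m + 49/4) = -m^2 + 7*m - 45/4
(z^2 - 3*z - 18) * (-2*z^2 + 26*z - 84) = -2*z^4 + 32*z^3 - 126*z^2 - 216*z + 1512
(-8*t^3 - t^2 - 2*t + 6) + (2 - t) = -8*t^3 - t^2 - 3*t + 8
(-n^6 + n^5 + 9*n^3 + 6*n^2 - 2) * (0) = 0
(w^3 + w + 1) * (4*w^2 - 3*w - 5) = 4*w^5 - 3*w^4 - w^3 + w^2 - 8*w - 5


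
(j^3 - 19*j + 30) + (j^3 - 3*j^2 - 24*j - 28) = 2*j^3 - 3*j^2 - 43*j + 2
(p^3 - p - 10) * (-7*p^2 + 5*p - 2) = -7*p^5 + 5*p^4 + 5*p^3 + 65*p^2 - 48*p + 20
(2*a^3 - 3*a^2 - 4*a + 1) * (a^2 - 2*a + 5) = 2*a^5 - 7*a^4 + 12*a^3 - 6*a^2 - 22*a + 5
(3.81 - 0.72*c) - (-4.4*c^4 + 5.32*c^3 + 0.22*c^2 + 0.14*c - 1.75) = 4.4*c^4 - 5.32*c^3 - 0.22*c^2 - 0.86*c + 5.56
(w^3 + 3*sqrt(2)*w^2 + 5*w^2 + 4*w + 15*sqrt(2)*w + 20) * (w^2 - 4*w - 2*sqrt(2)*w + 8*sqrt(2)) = w^5 + w^4 + sqrt(2)*w^4 - 28*w^3 + sqrt(2)*w^3 - 28*sqrt(2)*w^2 - 8*w^2 - 8*sqrt(2)*w + 160*w + 160*sqrt(2)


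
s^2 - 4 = (s - 2)*(s + 2)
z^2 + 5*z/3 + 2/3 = (z + 2/3)*(z + 1)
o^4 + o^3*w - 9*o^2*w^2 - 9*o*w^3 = o*(o - 3*w)*(o + w)*(o + 3*w)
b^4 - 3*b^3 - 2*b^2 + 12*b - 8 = (b - 2)^2*(b - 1)*(b + 2)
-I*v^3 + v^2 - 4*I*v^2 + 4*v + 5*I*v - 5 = (v + 5)*(v + I)*(-I*v + I)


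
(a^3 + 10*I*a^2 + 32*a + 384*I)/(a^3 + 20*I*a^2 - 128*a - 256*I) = (a - 6*I)/(a + 4*I)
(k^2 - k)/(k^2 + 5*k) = (k - 1)/(k + 5)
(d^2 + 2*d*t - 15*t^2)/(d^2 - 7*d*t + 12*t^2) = (-d - 5*t)/(-d + 4*t)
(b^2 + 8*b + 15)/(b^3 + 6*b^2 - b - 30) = 1/(b - 2)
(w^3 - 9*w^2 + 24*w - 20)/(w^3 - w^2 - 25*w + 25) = (w^2 - 4*w + 4)/(w^2 + 4*w - 5)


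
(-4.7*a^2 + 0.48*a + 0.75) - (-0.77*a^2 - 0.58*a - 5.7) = -3.93*a^2 + 1.06*a + 6.45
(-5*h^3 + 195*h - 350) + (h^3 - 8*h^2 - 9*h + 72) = -4*h^3 - 8*h^2 + 186*h - 278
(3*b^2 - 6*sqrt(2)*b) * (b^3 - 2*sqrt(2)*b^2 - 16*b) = 3*b^5 - 12*sqrt(2)*b^4 - 24*b^3 + 96*sqrt(2)*b^2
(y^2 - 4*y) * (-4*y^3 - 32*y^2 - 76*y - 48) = -4*y^5 - 16*y^4 + 52*y^3 + 256*y^2 + 192*y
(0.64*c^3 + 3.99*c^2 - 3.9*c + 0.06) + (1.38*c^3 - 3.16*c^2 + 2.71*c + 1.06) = 2.02*c^3 + 0.83*c^2 - 1.19*c + 1.12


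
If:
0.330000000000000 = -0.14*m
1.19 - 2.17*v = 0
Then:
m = -2.36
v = 0.55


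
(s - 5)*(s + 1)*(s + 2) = s^3 - 2*s^2 - 13*s - 10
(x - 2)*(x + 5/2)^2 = x^3 + 3*x^2 - 15*x/4 - 25/2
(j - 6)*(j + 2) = j^2 - 4*j - 12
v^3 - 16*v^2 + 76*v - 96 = (v - 8)*(v - 6)*(v - 2)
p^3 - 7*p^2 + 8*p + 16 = (p - 4)^2*(p + 1)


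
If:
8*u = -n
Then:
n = -8*u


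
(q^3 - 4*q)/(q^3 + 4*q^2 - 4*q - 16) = q/(q + 4)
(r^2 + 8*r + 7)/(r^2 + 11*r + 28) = (r + 1)/(r + 4)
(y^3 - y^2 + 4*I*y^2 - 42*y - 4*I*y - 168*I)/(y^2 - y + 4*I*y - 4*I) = (y^2 - y - 42)/(y - 1)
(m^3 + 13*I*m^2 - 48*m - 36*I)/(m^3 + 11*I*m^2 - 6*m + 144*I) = (m^2 + 7*I*m - 6)/(m^2 + 5*I*m + 24)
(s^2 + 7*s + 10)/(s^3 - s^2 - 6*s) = (s + 5)/(s*(s - 3))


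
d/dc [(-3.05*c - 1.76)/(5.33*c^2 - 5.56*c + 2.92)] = (16.2565*c^2 + 18.7616*c - 18.6916)/(28.4089*c^4 - 59.2696*c^3 + 62.0408*c^2 - 32.4704*c + 8.5264)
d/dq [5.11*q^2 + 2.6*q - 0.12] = 10.22*q + 2.6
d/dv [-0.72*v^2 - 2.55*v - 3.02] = -1.44*v - 2.55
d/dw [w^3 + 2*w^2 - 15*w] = 3*w^2 + 4*w - 15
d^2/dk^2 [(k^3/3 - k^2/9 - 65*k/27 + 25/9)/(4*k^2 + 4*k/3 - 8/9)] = (-1647*k^3 + 5967*k^2 + 891*k + 541)/(2*(729*k^6 + 729*k^5 - 243*k^4 - 297*k^3 + 54*k^2 + 36*k - 8))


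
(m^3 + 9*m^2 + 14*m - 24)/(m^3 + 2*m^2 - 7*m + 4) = (m + 6)/(m - 1)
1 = 1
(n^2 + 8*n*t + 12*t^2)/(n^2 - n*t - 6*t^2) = (-n - 6*t)/(-n + 3*t)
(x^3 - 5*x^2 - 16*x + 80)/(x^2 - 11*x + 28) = (x^2 - x - 20)/(x - 7)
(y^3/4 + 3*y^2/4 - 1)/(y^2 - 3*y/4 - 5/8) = 2*(-y^3 - 3*y^2 + 4)/(-8*y^2 + 6*y + 5)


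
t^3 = t^3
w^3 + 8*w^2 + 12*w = w*(w + 2)*(w + 6)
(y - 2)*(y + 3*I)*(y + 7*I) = y^3 - 2*y^2 + 10*I*y^2 - 21*y - 20*I*y + 42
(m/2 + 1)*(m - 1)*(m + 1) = m^3/2 + m^2 - m/2 - 1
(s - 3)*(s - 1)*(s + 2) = s^3 - 2*s^2 - 5*s + 6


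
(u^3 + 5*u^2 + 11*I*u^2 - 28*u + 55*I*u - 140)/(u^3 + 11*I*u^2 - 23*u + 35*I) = (u^2 + u*(5 + 4*I) + 20*I)/(u^2 + 4*I*u + 5)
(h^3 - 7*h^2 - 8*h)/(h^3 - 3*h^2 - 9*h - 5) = h*(h - 8)/(h^2 - 4*h - 5)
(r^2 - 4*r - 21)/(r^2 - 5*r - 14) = (r + 3)/(r + 2)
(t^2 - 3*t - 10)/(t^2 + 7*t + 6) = (t^2 - 3*t - 10)/(t^2 + 7*t + 6)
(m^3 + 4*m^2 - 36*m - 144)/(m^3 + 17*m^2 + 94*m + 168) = (m - 6)/(m + 7)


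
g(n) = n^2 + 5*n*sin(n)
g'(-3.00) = 8.14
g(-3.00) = 11.12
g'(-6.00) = -39.41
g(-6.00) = 27.62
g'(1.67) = 7.49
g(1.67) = 11.10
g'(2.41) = -0.81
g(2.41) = 13.86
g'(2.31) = 0.53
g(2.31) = 13.87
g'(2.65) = -4.02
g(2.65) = 13.28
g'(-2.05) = -3.81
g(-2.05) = 13.30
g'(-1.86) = -5.86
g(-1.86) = 12.37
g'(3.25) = -10.20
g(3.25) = 8.80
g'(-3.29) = 10.43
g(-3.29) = 8.39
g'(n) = 5*n*cos(n) + 2*n + 5*sin(n)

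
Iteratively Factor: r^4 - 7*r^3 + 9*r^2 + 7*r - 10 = (r - 5)*(r^3 - 2*r^2 - r + 2) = (r - 5)*(r + 1)*(r^2 - 3*r + 2) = (r - 5)*(r - 2)*(r + 1)*(r - 1)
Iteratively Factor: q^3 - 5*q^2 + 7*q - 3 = (q - 1)*(q^2 - 4*q + 3) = (q - 3)*(q - 1)*(q - 1)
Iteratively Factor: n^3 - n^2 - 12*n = (n + 3)*(n^2 - 4*n) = n*(n + 3)*(n - 4)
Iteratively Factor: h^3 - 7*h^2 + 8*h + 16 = (h - 4)*(h^2 - 3*h - 4) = (h - 4)*(h + 1)*(h - 4)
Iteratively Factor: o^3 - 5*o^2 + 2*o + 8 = (o - 2)*(o^2 - 3*o - 4) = (o - 2)*(o + 1)*(o - 4)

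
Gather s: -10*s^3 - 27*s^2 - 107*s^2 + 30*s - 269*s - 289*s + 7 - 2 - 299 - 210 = -10*s^3 - 134*s^2 - 528*s - 504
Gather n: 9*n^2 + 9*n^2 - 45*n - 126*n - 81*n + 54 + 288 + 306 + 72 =18*n^2 - 252*n + 720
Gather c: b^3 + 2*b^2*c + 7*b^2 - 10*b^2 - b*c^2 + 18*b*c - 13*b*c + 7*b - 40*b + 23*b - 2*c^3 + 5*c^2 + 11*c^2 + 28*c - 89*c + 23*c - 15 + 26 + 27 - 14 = b^3 - 3*b^2 - 10*b - 2*c^3 + c^2*(16 - b) + c*(2*b^2 + 5*b - 38) + 24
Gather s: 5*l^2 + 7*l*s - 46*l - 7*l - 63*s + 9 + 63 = 5*l^2 - 53*l + s*(7*l - 63) + 72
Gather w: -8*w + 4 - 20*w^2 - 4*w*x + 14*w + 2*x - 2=-20*w^2 + w*(6 - 4*x) + 2*x + 2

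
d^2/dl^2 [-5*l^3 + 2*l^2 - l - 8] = 4 - 30*l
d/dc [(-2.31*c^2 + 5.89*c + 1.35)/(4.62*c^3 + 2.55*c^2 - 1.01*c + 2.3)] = (10.6722*c^4 - 54.4236*c^3 - 31.3974*c^2 - 17.511*c + 14.9105)/(21.3444*c^6 + 23.562*c^5 - 2.8299*c^4 + 16.101*c^3 + 12.7501*c^2 - 4.646*c + 5.29)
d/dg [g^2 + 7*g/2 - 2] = 2*g + 7/2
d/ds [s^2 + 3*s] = 2*s + 3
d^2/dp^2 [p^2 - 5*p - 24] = 2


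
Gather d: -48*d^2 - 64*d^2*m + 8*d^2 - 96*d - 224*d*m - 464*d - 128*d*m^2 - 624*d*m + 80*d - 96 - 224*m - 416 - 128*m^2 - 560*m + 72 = d^2*(-64*m - 40) + d*(-128*m^2 - 848*m - 480) - 128*m^2 - 784*m - 440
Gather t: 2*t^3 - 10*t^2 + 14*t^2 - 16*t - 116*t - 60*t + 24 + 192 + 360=2*t^3 + 4*t^2 - 192*t + 576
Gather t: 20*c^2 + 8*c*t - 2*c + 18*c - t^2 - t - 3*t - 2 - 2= 20*c^2 + 16*c - t^2 + t*(8*c - 4) - 4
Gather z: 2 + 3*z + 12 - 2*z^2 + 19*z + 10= -2*z^2 + 22*z + 24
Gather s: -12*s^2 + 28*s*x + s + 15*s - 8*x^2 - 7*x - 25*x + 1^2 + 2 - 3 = -12*s^2 + s*(28*x + 16) - 8*x^2 - 32*x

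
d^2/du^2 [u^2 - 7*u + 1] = 2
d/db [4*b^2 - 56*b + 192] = 8*b - 56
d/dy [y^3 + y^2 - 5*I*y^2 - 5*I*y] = 3*y^2 + y*(2 - 10*I) - 5*I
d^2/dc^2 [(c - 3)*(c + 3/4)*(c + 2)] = 6*c - 1/2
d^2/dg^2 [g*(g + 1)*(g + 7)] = 6*g + 16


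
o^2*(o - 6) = o^3 - 6*o^2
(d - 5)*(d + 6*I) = d^2 - 5*d + 6*I*d - 30*I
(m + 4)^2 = m^2 + 8*m + 16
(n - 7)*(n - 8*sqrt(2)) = n^2 - 8*sqrt(2)*n - 7*n + 56*sqrt(2)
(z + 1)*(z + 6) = z^2 + 7*z + 6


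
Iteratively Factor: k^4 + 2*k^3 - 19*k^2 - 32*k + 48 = (k + 3)*(k^3 - k^2 - 16*k + 16) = (k - 1)*(k + 3)*(k^2 - 16) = (k - 4)*(k - 1)*(k + 3)*(k + 4)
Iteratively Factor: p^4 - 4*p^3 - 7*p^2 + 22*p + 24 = (p - 4)*(p^3 - 7*p - 6) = (p - 4)*(p + 1)*(p^2 - p - 6) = (p - 4)*(p - 3)*(p + 1)*(p + 2)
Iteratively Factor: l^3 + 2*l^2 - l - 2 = (l - 1)*(l^2 + 3*l + 2) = (l - 1)*(l + 2)*(l + 1)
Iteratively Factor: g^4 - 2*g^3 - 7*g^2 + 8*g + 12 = (g + 1)*(g^3 - 3*g^2 - 4*g + 12) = (g + 1)*(g + 2)*(g^2 - 5*g + 6) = (g - 3)*(g + 1)*(g + 2)*(g - 2)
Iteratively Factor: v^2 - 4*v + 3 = (v - 1)*(v - 3)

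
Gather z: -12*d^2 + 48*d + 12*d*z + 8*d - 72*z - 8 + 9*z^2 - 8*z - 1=-12*d^2 + 56*d + 9*z^2 + z*(12*d - 80) - 9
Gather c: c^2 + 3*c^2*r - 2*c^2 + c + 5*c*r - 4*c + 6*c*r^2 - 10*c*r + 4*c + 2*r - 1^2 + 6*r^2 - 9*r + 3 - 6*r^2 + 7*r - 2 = c^2*(3*r - 1) + c*(6*r^2 - 5*r + 1)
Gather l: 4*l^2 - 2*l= 4*l^2 - 2*l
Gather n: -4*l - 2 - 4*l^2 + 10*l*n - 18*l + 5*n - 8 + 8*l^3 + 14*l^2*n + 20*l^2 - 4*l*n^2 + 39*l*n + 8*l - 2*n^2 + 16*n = 8*l^3 + 16*l^2 - 14*l + n^2*(-4*l - 2) + n*(14*l^2 + 49*l + 21) - 10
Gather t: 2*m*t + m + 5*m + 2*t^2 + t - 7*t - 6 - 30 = 6*m + 2*t^2 + t*(2*m - 6) - 36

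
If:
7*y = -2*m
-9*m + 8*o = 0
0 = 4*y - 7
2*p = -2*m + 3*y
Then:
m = -49/8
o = -441/64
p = 35/4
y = 7/4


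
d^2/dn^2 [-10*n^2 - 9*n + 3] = -20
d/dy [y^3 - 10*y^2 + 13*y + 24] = 3*y^2 - 20*y + 13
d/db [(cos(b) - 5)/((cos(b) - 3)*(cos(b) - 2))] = (cos(b)^2 - 10*cos(b) + 19)*sin(b)/((cos(b) - 3)^2*(cos(b) - 2)^2)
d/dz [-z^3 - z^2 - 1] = z*(-3*z - 2)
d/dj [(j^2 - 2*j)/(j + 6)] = (j^2 + 12*j - 12)/(j^2 + 12*j + 36)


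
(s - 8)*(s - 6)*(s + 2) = s^3 - 12*s^2 + 20*s + 96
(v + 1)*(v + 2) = v^2 + 3*v + 2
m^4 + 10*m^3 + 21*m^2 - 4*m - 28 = (m - 1)*(m + 2)^2*(m + 7)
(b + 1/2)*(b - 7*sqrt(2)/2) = b^2 - 7*sqrt(2)*b/2 + b/2 - 7*sqrt(2)/4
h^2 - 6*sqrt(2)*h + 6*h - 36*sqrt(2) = (h + 6)*(h - 6*sqrt(2))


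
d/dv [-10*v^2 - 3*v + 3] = -20*v - 3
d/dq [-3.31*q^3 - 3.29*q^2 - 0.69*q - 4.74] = -9.93*q^2 - 6.58*q - 0.69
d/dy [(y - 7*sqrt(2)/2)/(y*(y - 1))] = (-y^2 + 7*sqrt(2)*y - 7*sqrt(2)/2)/(y^2*(y^2 - 2*y + 1))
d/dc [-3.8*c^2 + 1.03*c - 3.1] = 1.03 - 7.6*c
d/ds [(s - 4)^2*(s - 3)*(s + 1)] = 4*s^3 - 30*s^2 + 58*s - 8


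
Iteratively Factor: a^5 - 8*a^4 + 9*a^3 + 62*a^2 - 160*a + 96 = (a + 3)*(a^4 - 11*a^3 + 42*a^2 - 64*a + 32) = (a - 2)*(a + 3)*(a^3 - 9*a^2 + 24*a - 16) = (a - 4)*(a - 2)*(a + 3)*(a^2 - 5*a + 4) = (a - 4)^2*(a - 2)*(a + 3)*(a - 1)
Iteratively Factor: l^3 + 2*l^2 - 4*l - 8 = (l + 2)*(l^2 - 4) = (l - 2)*(l + 2)*(l + 2)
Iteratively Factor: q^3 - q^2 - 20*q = (q)*(q^2 - q - 20) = q*(q - 5)*(q + 4)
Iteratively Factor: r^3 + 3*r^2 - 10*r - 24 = (r - 3)*(r^2 + 6*r + 8) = (r - 3)*(r + 4)*(r + 2)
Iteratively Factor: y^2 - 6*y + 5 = (y - 1)*(y - 5)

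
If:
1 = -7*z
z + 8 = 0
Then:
No Solution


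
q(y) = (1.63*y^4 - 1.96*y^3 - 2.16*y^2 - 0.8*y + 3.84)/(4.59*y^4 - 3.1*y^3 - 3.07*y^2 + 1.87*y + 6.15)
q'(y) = (-18.36*y^3 + 9.3*y^2 + 6.14*y - 1.87)*(1.63*y^4 - 1.96*y^3 - 2.16*y^2 - 0.8*y + 3.84)/(4.59*y^4 - 3.1*y^3 - 3.07*y^2 + 1.87*y + 6.15)^2 + (6.52*y^3 - 5.88*y^2 - 4.32*y - 0.8)/(4.59*y^4 - 3.1*y^3 - 3.07*y^2 + 1.87*y + 6.15)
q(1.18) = -0.02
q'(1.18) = -0.39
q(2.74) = 0.20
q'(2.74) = 0.10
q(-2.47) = 0.41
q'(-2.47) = 0.03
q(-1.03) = 0.67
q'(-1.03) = 0.50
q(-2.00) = 0.44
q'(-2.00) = 0.07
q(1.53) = -0.03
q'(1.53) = 0.21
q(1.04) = 0.06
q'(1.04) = -0.70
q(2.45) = 0.17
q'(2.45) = 0.14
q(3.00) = 0.22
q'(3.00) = 0.08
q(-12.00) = 0.37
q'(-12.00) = 0.00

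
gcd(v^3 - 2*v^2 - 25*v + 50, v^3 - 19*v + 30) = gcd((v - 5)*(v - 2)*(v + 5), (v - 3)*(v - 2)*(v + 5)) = v^2 + 3*v - 10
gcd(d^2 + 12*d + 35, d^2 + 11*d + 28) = d + 7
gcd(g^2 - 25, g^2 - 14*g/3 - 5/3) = g - 5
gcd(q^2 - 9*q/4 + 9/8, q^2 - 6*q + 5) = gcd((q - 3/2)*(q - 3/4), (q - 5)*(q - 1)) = 1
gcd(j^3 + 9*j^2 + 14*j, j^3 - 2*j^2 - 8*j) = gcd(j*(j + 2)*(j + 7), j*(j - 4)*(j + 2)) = j^2 + 2*j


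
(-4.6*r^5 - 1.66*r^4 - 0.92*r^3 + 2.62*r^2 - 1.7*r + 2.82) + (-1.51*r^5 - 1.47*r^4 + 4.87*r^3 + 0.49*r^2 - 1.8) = -6.11*r^5 - 3.13*r^4 + 3.95*r^3 + 3.11*r^2 - 1.7*r + 1.02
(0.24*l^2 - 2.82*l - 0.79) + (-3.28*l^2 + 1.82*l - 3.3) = -3.04*l^2 - 1.0*l - 4.09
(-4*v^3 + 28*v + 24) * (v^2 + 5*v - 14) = -4*v^5 - 20*v^4 + 84*v^3 + 164*v^2 - 272*v - 336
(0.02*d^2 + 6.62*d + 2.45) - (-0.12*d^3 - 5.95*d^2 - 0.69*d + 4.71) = 0.12*d^3 + 5.97*d^2 + 7.31*d - 2.26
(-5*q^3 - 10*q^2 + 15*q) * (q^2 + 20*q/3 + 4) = -5*q^5 - 130*q^4/3 - 215*q^3/3 + 60*q^2 + 60*q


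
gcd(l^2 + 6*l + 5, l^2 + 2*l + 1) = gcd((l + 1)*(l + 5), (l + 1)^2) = l + 1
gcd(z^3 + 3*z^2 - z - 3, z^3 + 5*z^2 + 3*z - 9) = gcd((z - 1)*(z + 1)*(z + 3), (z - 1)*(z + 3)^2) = z^2 + 2*z - 3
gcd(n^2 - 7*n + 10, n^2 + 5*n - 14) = n - 2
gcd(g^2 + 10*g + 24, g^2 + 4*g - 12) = g + 6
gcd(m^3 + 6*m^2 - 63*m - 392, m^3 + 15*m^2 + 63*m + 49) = m^2 + 14*m + 49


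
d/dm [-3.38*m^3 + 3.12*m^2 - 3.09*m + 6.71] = -10.14*m^2 + 6.24*m - 3.09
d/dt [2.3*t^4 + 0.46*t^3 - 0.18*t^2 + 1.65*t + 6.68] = 9.2*t^3 + 1.38*t^2 - 0.36*t + 1.65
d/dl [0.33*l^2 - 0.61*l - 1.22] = 0.66*l - 0.61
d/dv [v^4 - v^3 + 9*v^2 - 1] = v*(4*v^2 - 3*v + 18)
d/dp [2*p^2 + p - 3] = 4*p + 1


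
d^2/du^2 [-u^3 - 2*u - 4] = -6*u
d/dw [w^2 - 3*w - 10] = 2*w - 3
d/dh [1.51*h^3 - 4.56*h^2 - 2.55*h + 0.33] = 4.53*h^2 - 9.12*h - 2.55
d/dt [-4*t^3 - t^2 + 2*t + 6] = -12*t^2 - 2*t + 2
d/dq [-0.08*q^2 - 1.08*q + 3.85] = -0.16*q - 1.08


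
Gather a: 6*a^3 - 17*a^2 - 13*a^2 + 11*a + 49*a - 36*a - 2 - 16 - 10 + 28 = 6*a^3 - 30*a^2 + 24*a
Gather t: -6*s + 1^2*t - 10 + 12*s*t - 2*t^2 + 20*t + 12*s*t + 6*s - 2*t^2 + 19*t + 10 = -4*t^2 + t*(24*s + 40)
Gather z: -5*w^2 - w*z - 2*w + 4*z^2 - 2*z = -5*w^2 - 2*w + 4*z^2 + z*(-w - 2)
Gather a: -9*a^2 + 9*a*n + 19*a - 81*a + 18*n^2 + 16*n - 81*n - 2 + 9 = -9*a^2 + a*(9*n - 62) + 18*n^2 - 65*n + 7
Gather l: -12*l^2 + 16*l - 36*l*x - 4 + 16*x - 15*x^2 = -12*l^2 + l*(16 - 36*x) - 15*x^2 + 16*x - 4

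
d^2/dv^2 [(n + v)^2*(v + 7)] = 4*n + 6*v + 14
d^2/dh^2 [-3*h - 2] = 0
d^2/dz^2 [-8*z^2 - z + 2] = -16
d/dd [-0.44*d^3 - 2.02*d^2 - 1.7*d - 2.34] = -1.32*d^2 - 4.04*d - 1.7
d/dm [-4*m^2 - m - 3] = -8*m - 1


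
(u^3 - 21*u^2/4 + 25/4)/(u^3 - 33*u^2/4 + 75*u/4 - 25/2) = (u + 1)/(u - 2)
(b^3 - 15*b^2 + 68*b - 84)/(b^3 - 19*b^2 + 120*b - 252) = (b - 2)/(b - 6)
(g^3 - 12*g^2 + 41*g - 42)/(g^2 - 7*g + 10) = (g^2 - 10*g + 21)/(g - 5)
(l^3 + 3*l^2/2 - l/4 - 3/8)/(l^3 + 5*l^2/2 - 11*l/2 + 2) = (l^2 + 2*l + 3/4)/(l^2 + 3*l - 4)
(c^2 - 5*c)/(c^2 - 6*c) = (c - 5)/(c - 6)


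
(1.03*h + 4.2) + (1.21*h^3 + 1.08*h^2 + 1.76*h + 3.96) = 1.21*h^3 + 1.08*h^2 + 2.79*h + 8.16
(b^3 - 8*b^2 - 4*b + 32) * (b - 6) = b^4 - 14*b^3 + 44*b^2 + 56*b - 192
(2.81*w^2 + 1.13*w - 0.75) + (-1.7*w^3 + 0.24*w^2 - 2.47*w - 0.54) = -1.7*w^3 + 3.05*w^2 - 1.34*w - 1.29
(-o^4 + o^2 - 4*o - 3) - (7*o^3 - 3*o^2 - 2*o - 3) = -o^4 - 7*o^3 + 4*o^2 - 2*o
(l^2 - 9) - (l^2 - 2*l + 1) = 2*l - 10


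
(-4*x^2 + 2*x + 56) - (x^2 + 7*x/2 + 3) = -5*x^2 - 3*x/2 + 53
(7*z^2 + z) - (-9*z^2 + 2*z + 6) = 16*z^2 - z - 6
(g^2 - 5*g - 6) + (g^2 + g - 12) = 2*g^2 - 4*g - 18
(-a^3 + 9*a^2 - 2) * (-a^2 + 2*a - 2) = a^5 - 11*a^4 + 20*a^3 - 16*a^2 - 4*a + 4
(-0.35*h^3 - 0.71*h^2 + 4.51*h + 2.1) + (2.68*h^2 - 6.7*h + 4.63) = -0.35*h^3 + 1.97*h^2 - 2.19*h + 6.73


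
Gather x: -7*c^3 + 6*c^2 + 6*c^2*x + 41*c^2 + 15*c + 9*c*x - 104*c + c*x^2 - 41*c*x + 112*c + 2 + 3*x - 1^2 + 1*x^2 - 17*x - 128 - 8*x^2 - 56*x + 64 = -7*c^3 + 47*c^2 + 23*c + x^2*(c - 7) + x*(6*c^2 - 32*c - 70) - 63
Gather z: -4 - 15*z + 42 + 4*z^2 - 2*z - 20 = 4*z^2 - 17*z + 18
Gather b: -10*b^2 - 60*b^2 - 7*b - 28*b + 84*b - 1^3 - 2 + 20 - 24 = -70*b^2 + 49*b - 7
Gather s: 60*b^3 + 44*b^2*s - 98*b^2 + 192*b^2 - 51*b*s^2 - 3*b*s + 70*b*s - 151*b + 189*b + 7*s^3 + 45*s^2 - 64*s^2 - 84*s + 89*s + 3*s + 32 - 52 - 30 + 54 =60*b^3 + 94*b^2 + 38*b + 7*s^3 + s^2*(-51*b - 19) + s*(44*b^2 + 67*b + 8) + 4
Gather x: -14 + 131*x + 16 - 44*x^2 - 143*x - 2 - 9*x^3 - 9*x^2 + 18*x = -9*x^3 - 53*x^2 + 6*x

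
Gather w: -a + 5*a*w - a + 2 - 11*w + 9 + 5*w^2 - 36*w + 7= -2*a + 5*w^2 + w*(5*a - 47) + 18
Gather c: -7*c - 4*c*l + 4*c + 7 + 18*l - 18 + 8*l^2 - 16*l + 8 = c*(-4*l - 3) + 8*l^2 + 2*l - 3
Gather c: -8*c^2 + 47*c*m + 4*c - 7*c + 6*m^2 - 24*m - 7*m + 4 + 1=-8*c^2 + c*(47*m - 3) + 6*m^2 - 31*m + 5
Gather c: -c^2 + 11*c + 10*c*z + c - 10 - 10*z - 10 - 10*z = -c^2 + c*(10*z + 12) - 20*z - 20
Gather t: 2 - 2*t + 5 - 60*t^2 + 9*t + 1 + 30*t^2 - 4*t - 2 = -30*t^2 + 3*t + 6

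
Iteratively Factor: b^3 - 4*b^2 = (b - 4)*(b^2) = b*(b - 4)*(b)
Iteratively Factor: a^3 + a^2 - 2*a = (a - 1)*(a^2 + 2*a) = (a - 1)*(a + 2)*(a)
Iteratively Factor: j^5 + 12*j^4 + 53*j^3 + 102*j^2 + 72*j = (j)*(j^4 + 12*j^3 + 53*j^2 + 102*j + 72) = j*(j + 2)*(j^3 + 10*j^2 + 33*j + 36) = j*(j + 2)*(j + 4)*(j^2 + 6*j + 9) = j*(j + 2)*(j + 3)*(j + 4)*(j + 3)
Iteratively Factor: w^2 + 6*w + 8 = (w + 2)*(w + 4)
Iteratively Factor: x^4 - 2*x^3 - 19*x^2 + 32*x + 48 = (x + 4)*(x^3 - 6*x^2 + 5*x + 12) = (x - 3)*(x + 4)*(x^2 - 3*x - 4) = (x - 3)*(x + 1)*(x + 4)*(x - 4)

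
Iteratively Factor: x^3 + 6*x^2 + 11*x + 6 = (x + 1)*(x^2 + 5*x + 6) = (x + 1)*(x + 3)*(x + 2)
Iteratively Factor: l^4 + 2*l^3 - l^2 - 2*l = (l + 2)*(l^3 - l) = (l - 1)*(l + 2)*(l^2 + l) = (l - 1)*(l + 1)*(l + 2)*(l)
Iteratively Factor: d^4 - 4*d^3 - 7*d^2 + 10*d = (d - 5)*(d^3 + d^2 - 2*d) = (d - 5)*(d + 2)*(d^2 - d) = (d - 5)*(d - 1)*(d + 2)*(d)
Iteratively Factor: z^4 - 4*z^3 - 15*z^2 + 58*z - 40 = (z - 2)*(z^3 - 2*z^2 - 19*z + 20) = (z - 2)*(z - 1)*(z^2 - z - 20) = (z - 5)*(z - 2)*(z - 1)*(z + 4)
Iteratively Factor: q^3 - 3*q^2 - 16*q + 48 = (q - 4)*(q^2 + q - 12) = (q - 4)*(q - 3)*(q + 4)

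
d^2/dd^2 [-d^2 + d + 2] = -2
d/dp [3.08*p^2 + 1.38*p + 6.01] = 6.16*p + 1.38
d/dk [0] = 0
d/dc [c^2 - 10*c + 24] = 2*c - 10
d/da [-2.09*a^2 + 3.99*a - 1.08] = 3.99 - 4.18*a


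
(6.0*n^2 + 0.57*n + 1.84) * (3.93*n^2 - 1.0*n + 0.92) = 23.58*n^4 - 3.7599*n^3 + 12.1812*n^2 - 1.3156*n + 1.6928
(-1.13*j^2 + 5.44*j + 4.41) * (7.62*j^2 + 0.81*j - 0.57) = -8.6106*j^4 + 40.5375*j^3 + 38.6547*j^2 + 0.4713*j - 2.5137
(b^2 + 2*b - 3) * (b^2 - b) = b^4 + b^3 - 5*b^2 + 3*b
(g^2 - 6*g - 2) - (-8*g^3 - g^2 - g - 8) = 8*g^3 + 2*g^2 - 5*g + 6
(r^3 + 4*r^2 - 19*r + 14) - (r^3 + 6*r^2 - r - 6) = -2*r^2 - 18*r + 20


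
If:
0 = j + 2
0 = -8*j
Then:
No Solution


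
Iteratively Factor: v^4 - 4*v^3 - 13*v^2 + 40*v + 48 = (v + 1)*(v^3 - 5*v^2 - 8*v + 48) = (v - 4)*(v + 1)*(v^2 - v - 12) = (v - 4)^2*(v + 1)*(v + 3)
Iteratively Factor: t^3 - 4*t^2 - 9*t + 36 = (t + 3)*(t^2 - 7*t + 12) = (t - 4)*(t + 3)*(t - 3)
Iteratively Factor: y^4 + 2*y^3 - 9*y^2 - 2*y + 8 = (y - 2)*(y^3 + 4*y^2 - y - 4) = (y - 2)*(y - 1)*(y^2 + 5*y + 4) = (y - 2)*(y - 1)*(y + 4)*(y + 1)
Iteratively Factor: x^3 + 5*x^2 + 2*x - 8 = (x - 1)*(x^2 + 6*x + 8) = (x - 1)*(x + 4)*(x + 2)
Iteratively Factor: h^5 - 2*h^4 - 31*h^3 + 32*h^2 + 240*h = (h - 5)*(h^4 + 3*h^3 - 16*h^2 - 48*h) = h*(h - 5)*(h^3 + 3*h^2 - 16*h - 48) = h*(h - 5)*(h + 4)*(h^2 - h - 12) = h*(h - 5)*(h + 3)*(h + 4)*(h - 4)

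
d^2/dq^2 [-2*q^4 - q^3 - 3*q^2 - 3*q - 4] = -24*q^2 - 6*q - 6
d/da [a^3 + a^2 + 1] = a*(3*a + 2)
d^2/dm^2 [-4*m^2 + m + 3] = -8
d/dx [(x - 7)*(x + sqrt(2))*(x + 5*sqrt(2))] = 3*x^2 - 14*x + 12*sqrt(2)*x - 42*sqrt(2) + 10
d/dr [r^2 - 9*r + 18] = 2*r - 9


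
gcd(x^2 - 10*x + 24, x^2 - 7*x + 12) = x - 4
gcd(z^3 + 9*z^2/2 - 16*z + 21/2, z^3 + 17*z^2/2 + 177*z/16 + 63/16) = z + 7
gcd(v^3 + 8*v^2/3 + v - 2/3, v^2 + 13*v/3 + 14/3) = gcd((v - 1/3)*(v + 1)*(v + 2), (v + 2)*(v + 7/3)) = v + 2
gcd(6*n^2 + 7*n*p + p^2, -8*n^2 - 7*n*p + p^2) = n + p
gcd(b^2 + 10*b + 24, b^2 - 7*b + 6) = 1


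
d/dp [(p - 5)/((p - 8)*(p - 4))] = (-p^2 + 10*p - 28)/(p^4 - 24*p^3 + 208*p^2 - 768*p + 1024)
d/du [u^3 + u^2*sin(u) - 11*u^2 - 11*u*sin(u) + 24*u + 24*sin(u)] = u^2*cos(u) + 3*u^2 + 2*u*sin(u) - 11*u*cos(u) - 22*u - 11*sin(u) + 24*cos(u) + 24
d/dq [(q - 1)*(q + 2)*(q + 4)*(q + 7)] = 4*q^3 + 36*q^2 + 74*q + 6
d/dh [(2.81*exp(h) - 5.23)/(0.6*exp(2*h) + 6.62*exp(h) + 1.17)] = (-1.686*exp(2*h) + 6.276*exp(h) + 37.9103)*exp(h)/(0.36*exp(4*h) + 7.944*exp(3*h) + 45.2284*exp(2*h) + 15.4908*exp(h) + 1.3689)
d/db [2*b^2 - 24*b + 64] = 4*b - 24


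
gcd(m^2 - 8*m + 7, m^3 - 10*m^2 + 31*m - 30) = 1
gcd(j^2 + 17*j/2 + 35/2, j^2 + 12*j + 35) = j + 5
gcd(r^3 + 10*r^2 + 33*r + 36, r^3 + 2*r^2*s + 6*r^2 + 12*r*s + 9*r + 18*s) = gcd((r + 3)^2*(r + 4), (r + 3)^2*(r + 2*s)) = r^2 + 6*r + 9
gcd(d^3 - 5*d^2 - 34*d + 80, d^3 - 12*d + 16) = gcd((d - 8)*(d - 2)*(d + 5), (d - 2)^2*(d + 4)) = d - 2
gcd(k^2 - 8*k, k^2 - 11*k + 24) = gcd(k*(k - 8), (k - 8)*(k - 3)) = k - 8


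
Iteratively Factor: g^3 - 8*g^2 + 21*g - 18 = (g - 3)*(g^2 - 5*g + 6) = (g - 3)^2*(g - 2)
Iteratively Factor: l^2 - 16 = (l + 4)*(l - 4)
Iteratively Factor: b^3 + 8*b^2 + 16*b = (b + 4)*(b^2 + 4*b) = (b + 4)^2*(b)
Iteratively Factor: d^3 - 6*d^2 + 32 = (d + 2)*(d^2 - 8*d + 16) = (d - 4)*(d + 2)*(d - 4)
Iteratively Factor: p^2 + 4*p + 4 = (p + 2)*(p + 2)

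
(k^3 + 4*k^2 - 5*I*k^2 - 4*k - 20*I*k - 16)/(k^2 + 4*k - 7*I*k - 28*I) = (k^2 - 5*I*k - 4)/(k - 7*I)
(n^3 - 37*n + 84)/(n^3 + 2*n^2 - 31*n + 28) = (n - 3)/(n - 1)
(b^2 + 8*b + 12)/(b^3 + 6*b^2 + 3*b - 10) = (b + 6)/(b^2 + 4*b - 5)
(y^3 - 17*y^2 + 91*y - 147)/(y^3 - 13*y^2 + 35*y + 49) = (y - 3)/(y + 1)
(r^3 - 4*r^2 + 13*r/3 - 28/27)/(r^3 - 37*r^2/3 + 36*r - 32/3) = (9*r^2 - 33*r + 28)/(9*(r^2 - 12*r + 32))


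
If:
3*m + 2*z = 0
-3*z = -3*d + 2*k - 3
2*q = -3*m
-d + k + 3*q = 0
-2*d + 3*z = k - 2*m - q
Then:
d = -51/44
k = 15/22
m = 9/22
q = -27/44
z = -27/44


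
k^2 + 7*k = k*(k + 7)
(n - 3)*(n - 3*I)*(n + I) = n^3 - 3*n^2 - 2*I*n^2 + 3*n + 6*I*n - 9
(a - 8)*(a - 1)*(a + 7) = a^3 - 2*a^2 - 55*a + 56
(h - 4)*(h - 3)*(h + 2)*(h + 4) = h^4 - h^3 - 22*h^2 + 16*h + 96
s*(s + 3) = s^2 + 3*s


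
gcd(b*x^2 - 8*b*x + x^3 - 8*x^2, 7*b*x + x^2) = x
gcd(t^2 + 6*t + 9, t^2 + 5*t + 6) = t + 3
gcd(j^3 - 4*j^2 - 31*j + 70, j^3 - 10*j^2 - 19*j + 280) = j^2 - 2*j - 35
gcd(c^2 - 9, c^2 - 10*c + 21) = c - 3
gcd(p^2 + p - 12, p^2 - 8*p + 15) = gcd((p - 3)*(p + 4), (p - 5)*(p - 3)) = p - 3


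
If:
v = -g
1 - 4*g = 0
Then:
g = 1/4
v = -1/4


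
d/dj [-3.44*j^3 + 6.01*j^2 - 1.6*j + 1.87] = -10.32*j^2 + 12.02*j - 1.6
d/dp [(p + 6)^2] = 2*p + 12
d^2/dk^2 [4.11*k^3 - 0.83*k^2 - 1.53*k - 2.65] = 24.66*k - 1.66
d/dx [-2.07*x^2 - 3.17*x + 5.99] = -4.14*x - 3.17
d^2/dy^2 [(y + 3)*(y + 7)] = 2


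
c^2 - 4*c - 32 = (c - 8)*(c + 4)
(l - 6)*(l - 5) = l^2 - 11*l + 30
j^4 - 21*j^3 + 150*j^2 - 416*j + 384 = (j - 8)^2*(j - 3)*(j - 2)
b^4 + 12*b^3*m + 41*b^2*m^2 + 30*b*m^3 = b*(b + m)*(b + 5*m)*(b + 6*m)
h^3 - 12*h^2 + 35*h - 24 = (h - 8)*(h - 3)*(h - 1)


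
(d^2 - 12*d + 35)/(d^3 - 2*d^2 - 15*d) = (d - 7)/(d*(d + 3))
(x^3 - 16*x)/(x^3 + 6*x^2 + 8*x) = (x - 4)/(x + 2)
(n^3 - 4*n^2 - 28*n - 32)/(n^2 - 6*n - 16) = n + 2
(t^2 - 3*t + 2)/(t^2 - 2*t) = (t - 1)/t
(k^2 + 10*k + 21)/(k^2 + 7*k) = (k + 3)/k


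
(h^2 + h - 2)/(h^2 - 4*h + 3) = (h + 2)/(h - 3)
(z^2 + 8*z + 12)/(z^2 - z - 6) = (z + 6)/(z - 3)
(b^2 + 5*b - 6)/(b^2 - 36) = (b - 1)/(b - 6)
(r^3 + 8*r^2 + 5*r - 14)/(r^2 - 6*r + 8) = (r^3 + 8*r^2 + 5*r - 14)/(r^2 - 6*r + 8)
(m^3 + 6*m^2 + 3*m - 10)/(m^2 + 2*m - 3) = (m^2 + 7*m + 10)/(m + 3)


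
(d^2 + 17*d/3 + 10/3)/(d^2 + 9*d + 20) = (d + 2/3)/(d + 4)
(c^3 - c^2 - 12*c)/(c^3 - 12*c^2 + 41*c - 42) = c*(c^2 - c - 12)/(c^3 - 12*c^2 + 41*c - 42)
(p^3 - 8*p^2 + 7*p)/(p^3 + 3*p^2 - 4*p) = (p - 7)/(p + 4)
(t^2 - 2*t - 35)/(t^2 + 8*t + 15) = (t - 7)/(t + 3)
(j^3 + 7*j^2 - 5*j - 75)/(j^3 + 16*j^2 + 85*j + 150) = (j - 3)/(j + 6)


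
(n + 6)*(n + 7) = n^2 + 13*n + 42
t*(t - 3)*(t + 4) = t^3 + t^2 - 12*t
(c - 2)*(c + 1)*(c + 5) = c^3 + 4*c^2 - 7*c - 10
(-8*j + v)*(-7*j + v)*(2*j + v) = 112*j^3 + 26*j^2*v - 13*j*v^2 + v^3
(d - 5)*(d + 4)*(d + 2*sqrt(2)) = d^3 - d^2 + 2*sqrt(2)*d^2 - 20*d - 2*sqrt(2)*d - 40*sqrt(2)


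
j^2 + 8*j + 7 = (j + 1)*(j + 7)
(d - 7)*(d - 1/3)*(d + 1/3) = d^3 - 7*d^2 - d/9 + 7/9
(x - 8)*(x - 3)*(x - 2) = x^3 - 13*x^2 + 46*x - 48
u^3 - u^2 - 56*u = u*(u - 8)*(u + 7)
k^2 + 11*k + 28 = (k + 4)*(k + 7)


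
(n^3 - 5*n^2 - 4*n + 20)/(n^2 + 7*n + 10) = (n^2 - 7*n + 10)/(n + 5)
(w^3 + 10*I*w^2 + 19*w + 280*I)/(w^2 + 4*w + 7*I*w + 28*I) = (w^2 + 3*I*w + 40)/(w + 4)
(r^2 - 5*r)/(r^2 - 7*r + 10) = r/(r - 2)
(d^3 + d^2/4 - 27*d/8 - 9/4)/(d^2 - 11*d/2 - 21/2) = (4*d^2 - 5*d - 6)/(4*(d - 7))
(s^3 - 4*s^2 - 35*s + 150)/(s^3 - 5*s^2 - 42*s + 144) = (s^2 - 10*s + 25)/(s^2 - 11*s + 24)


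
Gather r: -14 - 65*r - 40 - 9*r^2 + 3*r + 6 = -9*r^2 - 62*r - 48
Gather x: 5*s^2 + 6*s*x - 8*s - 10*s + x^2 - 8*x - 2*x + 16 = 5*s^2 - 18*s + x^2 + x*(6*s - 10) + 16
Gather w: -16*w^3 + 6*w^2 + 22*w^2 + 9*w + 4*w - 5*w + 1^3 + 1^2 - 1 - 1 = -16*w^3 + 28*w^2 + 8*w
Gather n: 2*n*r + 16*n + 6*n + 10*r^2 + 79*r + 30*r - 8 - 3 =n*(2*r + 22) + 10*r^2 + 109*r - 11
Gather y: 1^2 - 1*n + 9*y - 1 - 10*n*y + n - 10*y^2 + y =-10*y^2 + y*(10 - 10*n)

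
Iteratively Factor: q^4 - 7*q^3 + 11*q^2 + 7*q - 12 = (q - 3)*(q^3 - 4*q^2 - q + 4) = (q - 4)*(q - 3)*(q^2 - 1) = (q - 4)*(q - 3)*(q - 1)*(q + 1)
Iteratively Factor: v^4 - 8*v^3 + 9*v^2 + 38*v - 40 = (v - 4)*(v^3 - 4*v^2 - 7*v + 10) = (v - 4)*(v - 1)*(v^2 - 3*v - 10) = (v - 4)*(v - 1)*(v + 2)*(v - 5)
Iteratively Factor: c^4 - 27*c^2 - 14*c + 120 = (c - 5)*(c^3 + 5*c^2 - 2*c - 24) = (c - 5)*(c - 2)*(c^2 + 7*c + 12) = (c - 5)*(c - 2)*(c + 3)*(c + 4)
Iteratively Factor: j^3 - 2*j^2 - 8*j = (j + 2)*(j^2 - 4*j) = (j - 4)*(j + 2)*(j)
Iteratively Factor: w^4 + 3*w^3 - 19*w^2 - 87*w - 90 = (w + 3)*(w^3 - 19*w - 30) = (w + 2)*(w + 3)*(w^2 - 2*w - 15) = (w - 5)*(w + 2)*(w + 3)*(w + 3)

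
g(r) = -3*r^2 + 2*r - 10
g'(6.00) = -34.00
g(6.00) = -106.00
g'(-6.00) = 38.00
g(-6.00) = -130.00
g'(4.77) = -26.62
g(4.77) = -68.72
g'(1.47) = -6.82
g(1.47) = -13.54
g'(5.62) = -31.72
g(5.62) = -93.51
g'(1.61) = -7.66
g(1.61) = -14.56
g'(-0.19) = 3.14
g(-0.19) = -10.49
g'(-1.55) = 11.30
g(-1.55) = -20.31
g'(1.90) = -9.40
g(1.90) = -17.03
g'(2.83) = -14.98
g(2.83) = -28.37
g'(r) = 2 - 6*r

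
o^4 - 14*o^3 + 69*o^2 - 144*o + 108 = (o - 6)*(o - 3)^2*(o - 2)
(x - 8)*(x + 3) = x^2 - 5*x - 24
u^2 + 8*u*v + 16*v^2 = (u + 4*v)^2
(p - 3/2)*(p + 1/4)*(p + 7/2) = p^3 + 9*p^2/4 - 19*p/4 - 21/16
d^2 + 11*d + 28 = (d + 4)*(d + 7)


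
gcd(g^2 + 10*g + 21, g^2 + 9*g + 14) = g + 7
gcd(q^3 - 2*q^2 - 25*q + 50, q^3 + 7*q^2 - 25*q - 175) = q^2 - 25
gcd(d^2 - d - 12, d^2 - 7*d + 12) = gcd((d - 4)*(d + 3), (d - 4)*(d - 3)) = d - 4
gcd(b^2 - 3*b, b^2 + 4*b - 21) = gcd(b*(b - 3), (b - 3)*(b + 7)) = b - 3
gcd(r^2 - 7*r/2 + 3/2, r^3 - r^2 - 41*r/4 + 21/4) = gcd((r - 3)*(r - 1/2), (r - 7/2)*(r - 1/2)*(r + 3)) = r - 1/2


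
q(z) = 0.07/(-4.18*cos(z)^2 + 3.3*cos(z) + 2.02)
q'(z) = 0.07*(-8.36*sin(z)*cos(z) + 3.3*sin(z))/(-4.18*cos(z)^2 + 3.3*cos(z) + 2.02)^2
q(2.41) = -0.03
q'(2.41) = 0.06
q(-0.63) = 0.04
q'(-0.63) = 0.04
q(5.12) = 0.03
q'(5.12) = 0.00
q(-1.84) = 0.08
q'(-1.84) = -0.52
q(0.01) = 0.06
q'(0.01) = -0.00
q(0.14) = 0.06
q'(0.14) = -0.03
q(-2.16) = -0.06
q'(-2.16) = -0.38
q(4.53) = 0.05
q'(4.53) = -0.20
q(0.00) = 0.06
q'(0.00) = 0.00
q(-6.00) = 0.05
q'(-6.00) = -0.05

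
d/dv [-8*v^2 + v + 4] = 1 - 16*v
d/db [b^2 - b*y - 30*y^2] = 2*b - y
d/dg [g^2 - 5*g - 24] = 2*g - 5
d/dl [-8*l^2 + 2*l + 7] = 2 - 16*l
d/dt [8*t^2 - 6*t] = 16*t - 6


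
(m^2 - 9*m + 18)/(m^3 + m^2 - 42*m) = (m - 3)/(m*(m + 7))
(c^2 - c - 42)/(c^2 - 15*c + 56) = (c + 6)/(c - 8)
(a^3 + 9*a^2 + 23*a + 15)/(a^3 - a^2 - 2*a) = (a^2 + 8*a + 15)/(a*(a - 2))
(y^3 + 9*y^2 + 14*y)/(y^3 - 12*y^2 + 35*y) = (y^2 + 9*y + 14)/(y^2 - 12*y + 35)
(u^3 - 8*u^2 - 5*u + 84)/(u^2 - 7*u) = u - 1 - 12/u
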